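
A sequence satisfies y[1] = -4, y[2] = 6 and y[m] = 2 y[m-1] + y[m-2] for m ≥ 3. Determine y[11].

10328

y[3] = 2·6 + (-4) = 8
y[4] = 2·8 + 6 = 22
y[5] = 2·22 + 8 = 52
y[6] = 2·52 + 22 = 126
y[7] = 2·126 + 52 = 304
y[8] = 2·304 + 126 = 734
y[9] = 2·734 + 304 = 1772
y[10] = 2·1772 + 734 = 4278
y[11] = 2·4278 + 1772 = 10328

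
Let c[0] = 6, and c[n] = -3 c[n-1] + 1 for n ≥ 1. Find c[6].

4192

c[1] = -3·6 + 1 = -17
c[2] = -3·(-17) + 1 = 52
c[3] = -3·52 + 1 = -155
c[4] = -3·(-155) + 1 = 466
c[5] = -3·466 + 1 = -1397
c[6] = -3·(-1397) + 1 = 4192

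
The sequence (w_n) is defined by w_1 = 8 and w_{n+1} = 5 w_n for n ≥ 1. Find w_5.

5000

w_2 = 5(8) = 40
w_3 = 5(40) = 200
w_4 = 5(200) = 1000
w_5 = 5(1000) = 5000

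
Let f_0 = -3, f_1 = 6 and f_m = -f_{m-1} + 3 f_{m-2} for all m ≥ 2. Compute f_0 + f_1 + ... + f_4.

-57

f_2 = -6 + 3(-3) = -15
f_3 = -(-15) + 3(6) = 33
f_4 = -33 + 3(-15) = -78
Sum = (-3) + 6 + (-15) + 33 + (-78) = -57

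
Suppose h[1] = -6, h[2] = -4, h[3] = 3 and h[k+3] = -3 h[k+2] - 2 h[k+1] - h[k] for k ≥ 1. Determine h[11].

-2467

h[4] = -3(3) - 2(-4) - (-6) = 5
h[5] = -3(5) - 2(3) - (-4) = -17
h[6] = -3(-17) - 2(5) - 3 = 38
h[7] = -3(38) - 2(-17) - 5 = -85
h[8] = -3(-85) - 2(38) - (-17) = 196
h[9] = -3(196) - 2(-85) - 38 = -456
h[10] = -3(-456) - 2(196) - (-85) = 1061
h[11] = -3(1061) - 2(-456) - 196 = -2467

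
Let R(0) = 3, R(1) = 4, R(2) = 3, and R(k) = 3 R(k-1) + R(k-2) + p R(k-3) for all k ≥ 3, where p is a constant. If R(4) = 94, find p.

R(3) = 13 + 3p
R(4) = 42 + 13p
So 42 + 13p = 94, giving p = 4.

4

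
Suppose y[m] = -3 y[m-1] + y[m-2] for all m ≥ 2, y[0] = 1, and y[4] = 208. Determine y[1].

-6

Let y[1] = x.
y[2] = 1 - 3x
y[3] = -3 + 10x
y[4] = 10 - 33x
So 10 - 33x = 208, giving x = -6.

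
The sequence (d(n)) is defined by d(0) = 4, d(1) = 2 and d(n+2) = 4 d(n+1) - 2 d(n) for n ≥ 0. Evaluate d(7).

d(2) = 4·2 - 2·4 = 0
d(3) = 4·0 - 2·2 = -4
d(4) = 4·(-4) - 2·0 = -16
d(5) = 4·(-16) - 2·(-4) = -56
d(6) = 4·(-56) - 2·(-16) = -192
d(7) = 4·(-192) - 2·(-56) = -656

-656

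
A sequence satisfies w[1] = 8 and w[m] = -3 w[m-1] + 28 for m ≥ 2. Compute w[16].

-14348900

The fixed point is 28/(1 + 3) = 7, so w[m] - 7 = -3(w[m-1] - 7).
Hence w[m] = 1·(-3)^{m-1} + 7.
w[16] = 1·(-3)^{15} + 7 = 1·-14348907 + 7 = -14348900.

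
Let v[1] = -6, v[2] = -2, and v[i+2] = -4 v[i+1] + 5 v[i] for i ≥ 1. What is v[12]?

v[3] = -4(-2) + 5(-6) = -22
v[4] = -4(-22) + 5(-2) = 78
v[5] = -4(78) + 5(-22) = -422
v[6] = -4(-422) + 5(78) = 2078
v[7] = -4(2078) + 5(-422) = -10422
v[8] = -4(-10422) + 5(2078) = 52078
v[9] = -4(52078) + 5(-10422) = -260422
v[10] = -4(-260422) + 5(52078) = 1302078
v[11] = -4(1302078) + 5(-260422) = -6510422
v[12] = -4(-6510422) + 5(1302078) = 32552078

32552078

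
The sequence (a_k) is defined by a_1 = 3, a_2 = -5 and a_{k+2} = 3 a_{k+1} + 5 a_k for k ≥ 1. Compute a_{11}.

a_3 = 3(-5) + 5(3) = 0
a_4 = 3(0) + 5(-5) = -25
a_5 = 3(-25) + 5(0) = -75
a_6 = 3(-75) + 5(-25) = -350
a_7 = 3(-350) + 5(-75) = -1425
a_8 = 3(-1425) + 5(-350) = -6025
a_9 = 3(-6025) + 5(-1425) = -25200
a_{10} = 3(-25200) + 5(-6025) = -105725
a_{11} = 3(-105725) + 5(-25200) = -443175

-443175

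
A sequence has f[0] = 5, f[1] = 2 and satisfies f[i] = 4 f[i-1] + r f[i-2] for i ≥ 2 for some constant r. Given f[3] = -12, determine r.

f[2] = 8 + 5r
f[3] = 32 + 22r
So 32 + 22r = -12, giving r = -2.

-2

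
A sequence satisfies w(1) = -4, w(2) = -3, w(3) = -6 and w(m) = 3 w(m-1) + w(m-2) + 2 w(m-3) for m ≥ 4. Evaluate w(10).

-48373

w(4) = 3·(-6) + (-3) + 2·(-4) = -29
w(5) = 3·(-29) + (-6) + 2·(-3) = -99
w(6) = 3·(-99) + (-29) + 2·(-6) = -338
w(7) = 3·(-338) + (-99) + 2·(-29) = -1171
w(8) = 3·(-1171) + (-338) + 2·(-99) = -4049
w(9) = 3·(-4049) + (-1171) + 2·(-338) = -13994
w(10) = 3·(-13994) + (-4049) + 2·(-1171) = -48373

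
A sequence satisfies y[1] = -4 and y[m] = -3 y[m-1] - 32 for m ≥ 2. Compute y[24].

-376572715316

The fixed point is -32/(1 + 3) = -8, so y[m] + 8 = -3(y[m-1] + 8).
Hence y[m] = 4·(-3)^{m-1} - 8.
y[24] = 4·(-3)^{23} - 8 = 4·-94143178827 - 8 = -376572715316.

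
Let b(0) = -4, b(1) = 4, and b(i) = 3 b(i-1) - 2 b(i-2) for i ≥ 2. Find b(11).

b(2) = 3·4 - 2·(-4) = 20
b(3) = 3·20 - 2·4 = 52
b(4) = 3·52 - 2·20 = 116
b(5) = 3·116 - 2·52 = 244
b(6) = 3·244 - 2·116 = 500
b(7) = 3·500 - 2·244 = 1012
b(8) = 3·1012 - 2·500 = 2036
b(9) = 3·2036 - 2·1012 = 4084
b(10) = 3·4084 - 2·2036 = 8180
b(11) = 3·8180 - 2·4084 = 16372

16372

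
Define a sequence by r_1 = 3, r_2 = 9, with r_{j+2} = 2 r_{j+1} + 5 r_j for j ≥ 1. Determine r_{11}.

649953

r_3 = 2(9) + 5(3) = 33
r_4 = 2(33) + 5(9) = 111
r_5 = 2(111) + 5(33) = 387
r_6 = 2(387) + 5(111) = 1329
r_7 = 2(1329) + 5(387) = 4593
r_8 = 2(4593) + 5(1329) = 15831
r_9 = 2(15831) + 5(4593) = 54627
r_{10} = 2(54627) + 5(15831) = 188409
r_{11} = 2(188409) + 5(54627) = 649953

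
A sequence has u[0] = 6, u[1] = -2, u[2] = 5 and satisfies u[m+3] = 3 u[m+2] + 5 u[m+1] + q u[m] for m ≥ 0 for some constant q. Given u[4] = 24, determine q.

u[3] = 5 + 6q
u[4] = 40 + 16q
So 40 + 16q = 24, giving q = -1.

-1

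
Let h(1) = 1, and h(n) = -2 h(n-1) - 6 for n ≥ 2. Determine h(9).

766

h(2) = -2(1) - 6 = -8
h(3) = -2(-8) - 6 = 10
h(4) = -2(10) - 6 = -26
h(5) = -2(-26) - 6 = 46
h(6) = -2(46) - 6 = -98
h(7) = -2(-98) - 6 = 190
h(8) = -2(190) - 6 = -386
h(9) = -2(-386) - 6 = 766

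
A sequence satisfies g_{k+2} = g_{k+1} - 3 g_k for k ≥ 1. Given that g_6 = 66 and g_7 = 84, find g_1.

4

Rearranging, g_{k-2} = (g_k - g_{k-1}) / -3.
g_5 = (84 - 66) / -3 = 18/-3 = -6
g_4 = (66 - (-6)) / -3 = 72/-3 = -24
g_3 = (-6 - (-24)) / -3 = 18/-3 = -6
g_2 = (-24 - (-6)) / -3 = -18/-3 = 6
g_1 = (-6 - 6) / -3 = -12/-3 = 4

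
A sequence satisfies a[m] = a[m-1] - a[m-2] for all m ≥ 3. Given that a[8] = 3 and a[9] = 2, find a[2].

Rearranging, a[m-2] = -(a[m] - a[m-1]).
a[7] = -(2 - 3) = 1
a[6] = -(3 - 1) = -2
a[5] = -(1 - (-2)) = -3
a[4] = -(-2 - (-3)) = -1
a[3] = -(-3 - (-1)) = 2
a[2] = -(-1 - 2) = 3

3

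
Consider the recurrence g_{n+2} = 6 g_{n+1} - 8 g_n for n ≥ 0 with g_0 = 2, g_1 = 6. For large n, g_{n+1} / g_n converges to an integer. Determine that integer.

The characteristic equation is r^2 - 6r + 8 = 0, which factors as (r - 4)(r - 2) = 0.
So the roots are 4 and 2. Since |4| > |2| and the coefficient of 4^n is non-zero, the ratio tends to 4.

4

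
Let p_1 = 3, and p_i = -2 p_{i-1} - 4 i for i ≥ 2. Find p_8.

p_2 = -2*3 - 8 = -14
p_3 = -2*(-14) - 12 = 16
p_4 = -2*16 - 16 = -48
p_5 = -2*(-48) - 20 = 76
p_6 = -2*76 - 24 = -176
p_7 = -2*(-176) - 28 = 324
p_8 = -2*324 - 32 = -680

-680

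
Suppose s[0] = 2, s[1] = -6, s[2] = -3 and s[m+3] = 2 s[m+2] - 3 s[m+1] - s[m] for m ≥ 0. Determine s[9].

-105

s[3] = 2·(-3) - 3·(-6) - 2 = 10
s[4] = 2·10 - 3·(-3) - (-6) = 35
s[5] = 2·35 - 3·10 - (-3) = 43
s[6] = 2·43 - 3·35 - 10 = -29
s[7] = 2·(-29) - 3·43 - 35 = -222
s[8] = 2·(-222) - 3·(-29) - 43 = -400
s[9] = 2·(-400) - 3·(-222) - (-29) = -105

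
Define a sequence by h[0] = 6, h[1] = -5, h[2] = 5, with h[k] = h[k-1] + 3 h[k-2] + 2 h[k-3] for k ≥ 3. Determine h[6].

h[3] = 5 + 3*(-5) + 2*6 = 2
h[4] = 2 + 3*5 + 2*(-5) = 7
h[5] = 7 + 3*2 + 2*5 = 23
h[6] = 23 + 3*7 + 2*2 = 48

48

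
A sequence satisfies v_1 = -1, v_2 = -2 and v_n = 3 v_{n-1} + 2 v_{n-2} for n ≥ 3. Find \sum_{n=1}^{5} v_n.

-139

v_3 = 3*(-2) + 2*(-1) = -8
v_4 = 3*(-8) + 2*(-2) = -28
v_5 = 3*(-28) + 2*(-8) = -100
Sum = (-1) + (-2) + (-8) + (-28) + (-100) = -139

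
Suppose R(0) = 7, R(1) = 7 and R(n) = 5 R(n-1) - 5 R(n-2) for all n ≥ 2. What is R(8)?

-35000

R(2) = 5(7) - 5(7) = 0
R(3) = 5(0) - 5(7) = -35
R(4) = 5(-35) - 5(0) = -175
R(5) = 5(-175) - 5(-35) = -700
R(6) = 5(-700) - 5(-175) = -2625
R(7) = 5(-2625) - 5(-700) = -9625
R(8) = 5(-9625) - 5(-2625) = -35000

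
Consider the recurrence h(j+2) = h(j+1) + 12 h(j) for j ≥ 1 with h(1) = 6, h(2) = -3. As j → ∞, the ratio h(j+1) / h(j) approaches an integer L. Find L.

4

The characteristic equation is r^2 - r - 12 = 0, which factors as (r - 4)(r + 3) = 0.
So the roots are 4 and -3. Since |4| > |-3| and the coefficient of 4^j is non-zero, the ratio tends to 4.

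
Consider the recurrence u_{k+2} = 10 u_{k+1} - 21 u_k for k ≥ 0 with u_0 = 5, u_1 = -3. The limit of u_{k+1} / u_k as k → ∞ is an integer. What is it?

7

The characteristic equation is r^2 - 10r + 21 = 0, which factors as (r - 7)(r - 3) = 0.
So the roots are 7 and 3. Since |7| > |3| and the coefficient of 7^k is non-zero, the ratio tends to 7.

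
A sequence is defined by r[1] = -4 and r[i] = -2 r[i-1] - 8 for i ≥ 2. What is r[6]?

40

r[2] = -2·(-4) - 8 = 0
r[3] = -2·0 - 8 = -8
r[4] = -2·(-8) - 8 = 8
r[5] = -2·8 - 8 = -24
r[6] = -2·(-24) - 8 = 40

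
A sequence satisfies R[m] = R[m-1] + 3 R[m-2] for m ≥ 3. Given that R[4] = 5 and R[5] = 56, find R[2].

-4

Rearranging, R[m-2] = (R[m] - R[m-1]) / 3.
R[3] = (56 - 5) / 3 = 51/3 = 17
R[2] = (5 - 17) / 3 = -12/3 = -4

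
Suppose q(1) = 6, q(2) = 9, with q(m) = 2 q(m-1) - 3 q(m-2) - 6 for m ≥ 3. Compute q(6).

q(3) = 2*9 - 3*6 - 6 = -6
q(4) = 2*(-6) - 3*9 - 6 = -45
q(5) = 2*(-45) - 3*(-6) - 6 = -78
q(6) = 2*(-78) - 3*(-45) - 6 = -27

-27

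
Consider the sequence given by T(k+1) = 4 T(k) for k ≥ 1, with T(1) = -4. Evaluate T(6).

T(2) = 4·(-4) = -16
T(3) = 4·(-16) = -64
T(4) = 4·(-64) = -256
T(5) = 4·(-256) = -1024
T(6) = 4·(-1024) = -4096

-4096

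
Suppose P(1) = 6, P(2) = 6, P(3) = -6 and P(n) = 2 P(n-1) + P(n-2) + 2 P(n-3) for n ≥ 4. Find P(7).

90

P(4) = 2·(-6) + 6 + 2·6 = 6
P(5) = 2·6 + (-6) + 2·6 = 18
P(6) = 2·18 + 6 + 2·(-6) = 30
P(7) = 2·30 + 18 + 2·6 = 90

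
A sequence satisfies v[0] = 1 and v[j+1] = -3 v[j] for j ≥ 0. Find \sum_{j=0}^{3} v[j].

v[1] = -3(1) = -3
v[2] = -3(-3) = 9
v[3] = -3(9) = -27
Sum = 1 + (-3) + 9 + (-27) = -20

-20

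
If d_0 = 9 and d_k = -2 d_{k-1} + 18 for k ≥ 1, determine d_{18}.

786438

The fixed point is 18/(1 + 2) = 6, so d_k - 6 = -2(d_{k-1} - 6).
Hence d_k = 3·(-2)^k + 6.
d_{18} = 3·(-2)^{18} + 6 = 3·262144 + 6 = 786438.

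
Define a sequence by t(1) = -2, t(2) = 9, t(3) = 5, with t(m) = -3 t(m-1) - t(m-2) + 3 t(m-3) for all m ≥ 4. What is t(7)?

671

t(4) = -3*5 - 9 + 3*(-2) = -30
t(5) = -3*(-30) - 5 + 3*9 = 112
t(6) = -3*112 - (-30) + 3*5 = -291
t(7) = -3*(-291) - 112 + 3*(-30) = 671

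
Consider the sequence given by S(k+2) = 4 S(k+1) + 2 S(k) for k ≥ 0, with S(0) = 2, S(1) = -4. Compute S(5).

-1104

S(2) = 4·(-4) + 2·2 = -12
S(3) = 4·(-12) + 2·(-4) = -56
S(4) = 4·(-56) + 2·(-12) = -248
S(5) = 4·(-248) + 2·(-56) = -1104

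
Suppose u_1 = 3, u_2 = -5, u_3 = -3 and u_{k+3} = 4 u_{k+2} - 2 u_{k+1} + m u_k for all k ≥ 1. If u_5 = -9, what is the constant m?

u_4 = -2 + 3m
u_5 = -2 + 7m
So -2 + 7m = -9, giving m = -1.

-1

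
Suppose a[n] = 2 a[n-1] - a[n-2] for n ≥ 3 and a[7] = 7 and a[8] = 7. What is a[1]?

7

Rearranging, a[n-2] = -(a[n] - 2 a[n-1]).
a[6] = -(7 - 2*7) = 7
a[5] = -(7 - 2*7) = 7
a[4] = -(7 - 2*7) = 7
a[3] = -(7 - 2*7) = 7
a[2] = -(7 - 2*7) = 7
a[1] = -(7 - 2*7) = 7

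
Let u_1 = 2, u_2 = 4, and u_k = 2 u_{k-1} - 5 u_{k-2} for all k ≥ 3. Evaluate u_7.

278

u_3 = 2*4 - 5*2 = -2
u_4 = 2*(-2) - 5*4 = -24
u_5 = 2*(-24) - 5*(-2) = -38
u_6 = 2*(-38) - 5*(-24) = 44
u_7 = 2*44 - 5*(-38) = 278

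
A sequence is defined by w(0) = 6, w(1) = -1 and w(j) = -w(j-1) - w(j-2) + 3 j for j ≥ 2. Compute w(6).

12

w(2) = -(-1) - 6 + 6 = 1
w(3) = -1 - (-1) + 9 = 9
w(4) = -9 - 1 + 12 = 2
w(5) = -2 - 9 + 15 = 4
w(6) = -4 - 2 + 18 = 12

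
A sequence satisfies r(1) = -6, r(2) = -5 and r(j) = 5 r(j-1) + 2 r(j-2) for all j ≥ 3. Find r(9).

-873721

r(3) = 5·(-5) + 2·(-6) = -37
r(4) = 5·(-37) + 2·(-5) = -195
r(5) = 5·(-195) + 2·(-37) = -1049
r(6) = 5·(-1049) + 2·(-195) = -5635
r(7) = 5·(-5635) + 2·(-1049) = -30273
r(8) = 5·(-30273) + 2·(-5635) = -162635
r(9) = 5·(-162635) + 2·(-30273) = -873721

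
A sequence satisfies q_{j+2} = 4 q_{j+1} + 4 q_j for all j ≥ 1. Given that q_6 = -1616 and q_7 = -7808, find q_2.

Rearranging, q_{j-2} = (q_j - 4 q_{j-1}) / 4.
q_5 = (-7808 - 4(-1616)) / 4 = -1344/4 = -336
q_4 = (-1616 - 4(-336)) / 4 = -272/4 = -68
q_3 = (-336 - 4(-68)) / 4 = -64/4 = -16
q_2 = (-68 - 4(-16)) / 4 = -4/4 = -1

-1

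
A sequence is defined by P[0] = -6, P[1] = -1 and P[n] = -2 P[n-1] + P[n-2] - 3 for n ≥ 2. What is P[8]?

P[2] = -2(-1) + (-6) - 3 = -7
P[3] = -2(-7) + (-1) - 3 = 10
P[4] = -2(10) + (-7) - 3 = -30
P[5] = -2(-30) + 10 - 3 = 67
P[6] = -2(67) + (-30) - 3 = -167
P[7] = -2(-167) + 67 - 3 = 398
P[8] = -2(398) + (-167) - 3 = -966

-966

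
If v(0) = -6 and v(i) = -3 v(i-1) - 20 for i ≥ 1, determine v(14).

-4782974

The fixed point is -20/(1 + 3) = -5, so v(i) + 5 = -3(v(i-1) + 5).
Hence v(i) = -1·(-3)^i - 5.
v(14) = -1·(-3)^{14} - 5 = -1·4782969 - 5 = -4782974.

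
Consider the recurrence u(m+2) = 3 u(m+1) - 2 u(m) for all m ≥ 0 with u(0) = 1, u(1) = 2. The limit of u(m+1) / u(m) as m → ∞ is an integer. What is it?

2

The characteristic equation is r^2 - 3r + 2 = 0, which factors as (r - 2)(r - 1) = 0.
So the roots are 2 and 1. Since |2| > |1| and the coefficient of 2^m is non-zero, the ratio tends to 2.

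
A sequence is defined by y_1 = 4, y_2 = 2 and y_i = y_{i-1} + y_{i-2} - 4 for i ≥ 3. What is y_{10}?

y_3 = 2 + 4 - 4 = 2
y_4 = 2 + 2 - 4 = 0
y_5 = 0 + 2 - 4 = -2
y_6 = (-2) + 0 - 4 = -6
y_7 = (-6) + (-2) - 4 = -12
y_8 = (-12) + (-6) - 4 = -22
y_9 = (-22) + (-12) - 4 = -38
y_{10} = (-38) + (-22) - 4 = -64

-64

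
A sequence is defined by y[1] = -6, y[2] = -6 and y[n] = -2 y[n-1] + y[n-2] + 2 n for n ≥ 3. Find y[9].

y[3] = -2·(-6) + (-6) + 6 = 12
y[4] = -2·12 + (-6) + 8 = -22
y[5] = -2·(-22) + 12 + 10 = 66
y[6] = -2·66 + (-22) + 12 = -142
y[7] = -2·(-142) + 66 + 14 = 364
y[8] = -2·364 + (-142) + 16 = -854
y[9] = -2·(-854) + 364 + 18 = 2090

2090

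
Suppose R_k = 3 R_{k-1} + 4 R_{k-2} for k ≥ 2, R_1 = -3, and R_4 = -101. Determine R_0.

1

Let R_0 = z.
R_2 = -9 + 4z
R_3 = -39 + 12z
R_4 = -153 + 52z
So -153 + 52z = -101, giving z = 1.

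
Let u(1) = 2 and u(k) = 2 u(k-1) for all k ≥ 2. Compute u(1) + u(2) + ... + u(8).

u(2) = 2(2) = 4
u(3) = 2(4) = 8
u(4) = 2(8) = 16
u(5) = 2(16) = 32
u(6) = 2(32) = 64
u(7) = 2(64) = 128
u(8) = 2(128) = 256
Sum = 2 + 4 + 8 + 16 + 32 + 64 + 128 + 256 = 510

510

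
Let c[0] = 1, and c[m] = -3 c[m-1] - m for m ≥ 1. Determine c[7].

c[1] = -3*1 - 1 = -4
c[2] = -3*(-4) - 2 = 10
c[3] = -3*10 - 3 = -33
c[4] = -3*(-33) - 4 = 95
c[5] = -3*95 - 5 = -290
c[6] = -3*(-290) - 6 = 864
c[7] = -3*864 - 7 = -2599

-2599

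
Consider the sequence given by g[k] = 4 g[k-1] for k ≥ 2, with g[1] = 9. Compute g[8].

g[2] = 4·9 = 36
g[3] = 4·36 = 144
g[4] = 4·144 = 576
g[5] = 4·576 = 2304
g[6] = 4·2304 = 9216
g[7] = 4·9216 = 36864
g[8] = 4·36864 = 147456

147456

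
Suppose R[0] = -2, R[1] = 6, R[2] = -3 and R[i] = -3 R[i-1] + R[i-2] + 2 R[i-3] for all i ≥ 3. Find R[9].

7051

R[3] = -3·(-3) + 6 + 2·(-2) = 11
R[4] = -3·11 + (-3) + 2·6 = -24
R[5] = -3·(-24) + 11 + 2·(-3) = 77
R[6] = -3·77 + (-24) + 2·11 = -233
R[7] = -3·(-233) + 77 + 2·(-24) = 728
R[8] = -3·728 + (-233) + 2·77 = -2263
R[9] = -3·(-2263) + 728 + 2·(-233) = 7051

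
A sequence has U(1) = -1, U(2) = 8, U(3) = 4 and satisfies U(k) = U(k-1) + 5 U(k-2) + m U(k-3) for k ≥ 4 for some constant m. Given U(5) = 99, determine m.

5

U(4) = 44 - m
U(5) = 64 + 7m
So 64 + 7m = 99, giving m = 5.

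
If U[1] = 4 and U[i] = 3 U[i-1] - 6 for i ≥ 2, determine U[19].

387420492

The fixed point is -6/(1 - 3) = 3, so U[i] - 3 = 3(U[i-1] - 3).
Hence U[i] = 1·3^{i-1} + 3.
U[19] = 1·3^{18} + 3 = 1·387420489 + 3 = 387420492.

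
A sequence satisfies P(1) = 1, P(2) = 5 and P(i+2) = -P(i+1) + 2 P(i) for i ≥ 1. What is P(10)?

P(3) = -5 + 2*1 = -3
P(4) = -(-3) + 2*5 = 13
P(5) = -13 + 2*(-3) = -19
P(6) = -(-19) + 2*13 = 45
P(7) = -45 + 2*(-19) = -83
P(8) = -(-83) + 2*45 = 173
P(9) = -173 + 2*(-83) = -339
P(10) = -(-339) + 2*173 = 685

685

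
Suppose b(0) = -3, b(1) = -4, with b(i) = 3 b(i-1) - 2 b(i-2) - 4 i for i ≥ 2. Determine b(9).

-6394

b(2) = 3*(-4) - 2*(-3) - 8 = -14
b(3) = 3*(-14) - 2*(-4) - 12 = -46
b(4) = 3*(-46) - 2*(-14) - 16 = -126
b(5) = 3*(-126) - 2*(-46) - 20 = -306
b(6) = 3*(-306) - 2*(-126) - 24 = -690
b(7) = 3*(-690) - 2*(-306) - 28 = -1486
b(8) = 3*(-1486) - 2*(-690) - 32 = -3110
b(9) = 3*(-3110) - 2*(-1486) - 36 = -6394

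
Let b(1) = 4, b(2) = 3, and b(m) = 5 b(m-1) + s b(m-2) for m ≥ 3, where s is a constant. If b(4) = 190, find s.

5

b(3) = 15 + 4s
b(4) = 75 + 23s
So 75 + 23s = 190, giving s = 5.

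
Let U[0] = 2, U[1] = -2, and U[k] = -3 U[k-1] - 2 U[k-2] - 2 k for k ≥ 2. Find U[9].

562

U[2] = -3·(-2) - 2·2 - 4 = -2
U[3] = -3·(-2) - 2·(-2) - 6 = 4
U[4] = -3·4 - 2·(-2) - 8 = -16
U[5] = -3·(-16) - 2·4 - 10 = 30
U[6] = -3·30 - 2·(-16) - 12 = -70
U[7] = -3·(-70) - 2·30 - 14 = 136
U[8] = -3·136 - 2·(-70) - 16 = -284
U[9] = -3·(-284) - 2·136 - 18 = 562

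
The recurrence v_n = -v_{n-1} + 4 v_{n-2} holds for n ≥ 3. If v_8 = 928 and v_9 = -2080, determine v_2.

Rearranging, v_{n-2} = (v_n + v_{n-1}) / 4.
v_7 = (-2080 + 928) / 4 = -1152/4 = -288
v_6 = (928 + (-288)) / 4 = 640/4 = 160
v_5 = (-288 + 160) / 4 = -128/4 = -32
v_4 = (160 + (-32)) / 4 = 128/4 = 32
v_3 = (-32 + 32) / 4 = 0/4 = 0
v_2 = (32 + 0) / 4 = 32/4 = 8

8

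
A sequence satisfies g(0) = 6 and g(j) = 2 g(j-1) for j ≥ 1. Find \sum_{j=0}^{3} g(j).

90

g(1) = 2(6) = 12
g(2) = 2(12) = 24
g(3) = 2(24) = 48
Sum = 6 + 12 + 24 + 48 = 90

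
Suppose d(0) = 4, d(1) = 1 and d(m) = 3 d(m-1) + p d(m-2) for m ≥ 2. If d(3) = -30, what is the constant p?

-3

d(2) = 3 + 4p
d(3) = 9 + 13p
So 9 + 13p = -30, giving p = -3.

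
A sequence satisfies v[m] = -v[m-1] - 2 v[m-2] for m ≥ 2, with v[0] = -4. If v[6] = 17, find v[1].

Let v[1] = y.
v[2] = 8 - y
v[3] = -8 - y
v[4] = -8 + 3y
v[5] = 24 - y
v[6] = -8 - 5y
So -8 - 5y = 17, giving y = -5.

-5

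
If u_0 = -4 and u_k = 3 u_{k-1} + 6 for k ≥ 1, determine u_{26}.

-2541865828332

The fixed point is 6/(1 - 3) = -3, so u_k + 3 = 3(u_{k-1} + 3).
Hence u_k = -1·3^k - 3.
u_{26} = -1·3^{26} - 3 = -1·2541865828329 - 3 = -2541865828332.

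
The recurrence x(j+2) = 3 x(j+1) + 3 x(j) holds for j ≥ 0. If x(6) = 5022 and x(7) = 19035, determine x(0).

Rearranging, x(j-2) = (x(j) - 3 x(j-1)) / 3.
x(5) = (19035 - 3(5022)) / 3 = 3969/3 = 1323
x(4) = (5022 - 3(1323)) / 3 = 1053/3 = 351
x(3) = (1323 - 3(351)) / 3 = 270/3 = 90
x(2) = (351 - 3(90)) / 3 = 81/3 = 27
x(1) = (90 - 3(27)) / 3 = 9/3 = 3
x(0) = (27 - 3(3)) / 3 = 18/3 = 6

6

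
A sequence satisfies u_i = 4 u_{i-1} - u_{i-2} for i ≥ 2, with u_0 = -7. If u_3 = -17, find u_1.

Let u_1 = v.
u_2 = 7 + 4v
u_3 = 28 + 15v
So 28 + 15v = -17, giving v = -3.

-3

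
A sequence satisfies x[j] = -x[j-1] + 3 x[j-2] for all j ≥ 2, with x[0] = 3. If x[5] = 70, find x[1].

7

Let x[1] = v.
x[2] = 9 - v
x[3] = -9 + 4v
x[4] = 36 - 7v
x[5] = -63 + 19v
So -63 + 19v = 70, giving v = 7.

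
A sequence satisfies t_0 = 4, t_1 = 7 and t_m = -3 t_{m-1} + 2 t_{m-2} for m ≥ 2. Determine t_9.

t_2 = -3(7) + 2(4) = -13
t_3 = -3(-13) + 2(7) = 53
t_4 = -3(53) + 2(-13) = -185
t_5 = -3(-185) + 2(53) = 661
t_6 = -3(661) + 2(-185) = -2353
t_7 = -3(-2353) + 2(661) = 8381
t_8 = -3(8381) + 2(-2353) = -29849
t_9 = -3(-29849) + 2(8381) = 106309

106309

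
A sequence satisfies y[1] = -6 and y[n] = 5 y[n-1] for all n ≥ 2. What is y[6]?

y[2] = 5(-6) = -30
y[3] = 5(-30) = -150
y[4] = 5(-150) = -750
y[5] = 5(-750) = -3750
y[6] = 5(-3750) = -18750

-18750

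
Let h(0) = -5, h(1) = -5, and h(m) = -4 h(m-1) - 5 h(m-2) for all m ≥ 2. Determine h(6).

h(2) = -4*(-5) - 5*(-5) = 45
h(3) = -4*45 - 5*(-5) = -155
h(4) = -4*(-155) - 5*45 = 395
h(5) = -4*395 - 5*(-155) = -805
h(6) = -4*(-805) - 5*395 = 1245

1245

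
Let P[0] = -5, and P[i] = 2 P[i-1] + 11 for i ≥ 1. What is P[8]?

1525

P[1] = 2(-5) + 11 = 1
P[2] = 2(1) + 11 = 13
P[3] = 2(13) + 11 = 37
P[4] = 2(37) + 11 = 85
P[5] = 2(85) + 11 = 181
P[6] = 2(181) + 11 = 373
P[7] = 2(373) + 11 = 757
P[8] = 2(757) + 11 = 1525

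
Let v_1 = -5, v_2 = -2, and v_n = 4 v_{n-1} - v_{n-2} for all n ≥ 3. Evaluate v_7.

v_3 = 4·(-2) - (-5) = -3
v_4 = 4·(-3) - (-2) = -10
v_5 = 4·(-10) - (-3) = -37
v_6 = 4·(-37) - (-10) = -138
v_7 = 4·(-138) - (-37) = -515

-515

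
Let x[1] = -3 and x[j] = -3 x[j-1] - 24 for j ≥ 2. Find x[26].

The fixed point is -24/(1 + 3) = -6, so x[j] + 6 = -3(x[j-1] + 6).
Hence x[j] = 3·(-3)^{j-1} - 6.
x[26] = 3·(-3)^{25} - 6 = 3·-847288609443 - 6 = -2541865828335.

-2541865828335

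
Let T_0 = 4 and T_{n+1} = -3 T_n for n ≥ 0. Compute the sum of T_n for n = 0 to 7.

-6560

T_1 = -3*4 = -12
T_2 = -3*(-12) = 36
T_3 = -3*36 = -108
T_4 = -3*(-108) = 324
T_5 = -3*324 = -972
T_6 = -3*(-972) = 2916
T_7 = -3*2916 = -8748
Sum = 4 + (-12) + 36 + (-108) + 324 + (-972) + 2916 + (-8748) = -6560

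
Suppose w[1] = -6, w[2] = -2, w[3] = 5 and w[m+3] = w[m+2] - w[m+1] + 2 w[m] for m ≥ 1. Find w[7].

5

w[4] = 5 - (-2) + 2*(-6) = -5
w[5] = (-5) - 5 + 2*(-2) = -14
w[6] = (-14) - (-5) + 2*5 = 1
w[7] = 1 - (-14) + 2*(-5) = 5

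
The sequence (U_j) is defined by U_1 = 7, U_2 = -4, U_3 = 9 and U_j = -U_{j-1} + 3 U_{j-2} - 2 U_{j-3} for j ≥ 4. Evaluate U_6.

-193

U_4 = -9 + 3(-4) - 2(7) = -35
U_5 = -(-35) + 3(9) - 2(-4) = 70
U_6 = -70 + 3(-35) - 2(9) = -193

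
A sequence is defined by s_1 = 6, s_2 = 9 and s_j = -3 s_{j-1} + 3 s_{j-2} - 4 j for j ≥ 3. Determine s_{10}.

232442

s_3 = -3*9 + 3*6 - 12 = -21
s_4 = -3*(-21) + 3*9 - 16 = 74
s_5 = -3*74 + 3*(-21) - 20 = -305
s_6 = -3*(-305) + 3*74 - 24 = 1113
s_7 = -3*1113 + 3*(-305) - 28 = -4282
s_8 = -3*(-4282) + 3*1113 - 32 = 16153
s_9 = -3*16153 + 3*(-4282) - 36 = -61341
s_{10} = -3*(-61341) + 3*16153 - 40 = 232442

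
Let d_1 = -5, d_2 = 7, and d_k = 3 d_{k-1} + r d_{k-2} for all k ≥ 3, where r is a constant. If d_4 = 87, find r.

-3

d_3 = 21 - 5r
d_4 = 63 - 8r
So 63 - 8r = 87, giving r = -3.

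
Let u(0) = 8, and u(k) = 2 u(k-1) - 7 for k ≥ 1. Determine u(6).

u(1) = 2*8 - 7 = 9
u(2) = 2*9 - 7 = 11
u(3) = 2*11 - 7 = 15
u(4) = 2*15 - 7 = 23
u(5) = 2*23 - 7 = 39
u(6) = 2*39 - 7 = 71

71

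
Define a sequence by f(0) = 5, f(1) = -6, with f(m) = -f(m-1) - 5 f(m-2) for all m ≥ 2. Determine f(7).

1394

f(2) = -(-6) - 5*5 = -19
f(3) = -(-19) - 5*(-6) = 49
f(4) = -49 - 5*(-19) = 46
f(5) = -46 - 5*49 = -291
f(6) = -(-291) - 5*46 = 61
f(7) = -61 - 5*(-291) = 1394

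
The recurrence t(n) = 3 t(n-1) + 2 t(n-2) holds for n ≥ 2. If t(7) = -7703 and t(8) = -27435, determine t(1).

-1

Rearranging, t(n-2) = (t(n) - 3 t(n-1)) / 2.
t(6) = (-27435 - 3*(-7703)) / 2 = -4326/2 = -2163
t(5) = (-7703 - 3*(-2163)) / 2 = -1214/2 = -607
t(4) = (-2163 - 3*(-607)) / 2 = -342/2 = -171
t(3) = (-607 - 3*(-171)) / 2 = -94/2 = -47
t(2) = (-171 - 3*(-47)) / 2 = -30/2 = -15
t(1) = (-47 - 3*(-15)) / 2 = -2/2 = -1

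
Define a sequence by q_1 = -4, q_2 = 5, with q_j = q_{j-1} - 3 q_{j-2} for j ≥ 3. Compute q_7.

92

q_3 = 5 - 3(-4) = 17
q_4 = 17 - 3(5) = 2
q_5 = 2 - 3(17) = -49
q_6 = (-49) - 3(2) = -55
q_7 = (-55) - 3(-49) = 92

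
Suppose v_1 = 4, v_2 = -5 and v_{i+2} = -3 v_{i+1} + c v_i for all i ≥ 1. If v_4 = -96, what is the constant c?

v_3 = 15 + 4c
v_4 = -45 - 17c
So -45 - 17c = -96, giving c = 3.

3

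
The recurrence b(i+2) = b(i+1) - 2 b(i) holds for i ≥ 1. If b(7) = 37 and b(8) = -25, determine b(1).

Rearranging, b(i-2) = (b(i) - b(i-1)) / -2.
b(6) = (-25 - 37) / -2 = -62/-2 = 31
b(5) = (37 - 31) / -2 = 6/-2 = -3
b(4) = (31 - (-3)) / -2 = 34/-2 = -17
b(3) = (-3 - (-17)) / -2 = 14/-2 = -7
b(2) = (-17 - (-7)) / -2 = -10/-2 = 5
b(1) = (-7 - 5) / -2 = -12/-2 = 6

6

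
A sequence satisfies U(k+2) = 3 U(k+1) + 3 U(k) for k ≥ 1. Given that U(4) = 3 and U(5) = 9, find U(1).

Rearranging, U(k-2) = (U(k) - 3 U(k-1)) / 3.
U(3) = (9 - 3*3) / 3 = 0/3 = 0
U(2) = (3 - 3*0) / 3 = 3/3 = 1
U(1) = (0 - 3*1) / 3 = -3/3 = -1

-1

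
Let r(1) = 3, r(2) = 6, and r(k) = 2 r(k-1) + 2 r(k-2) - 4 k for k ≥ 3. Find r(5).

r(3) = 2·6 + 2·3 - 12 = 6
r(4) = 2·6 + 2·6 - 16 = 8
r(5) = 2·8 + 2·6 - 20 = 8

8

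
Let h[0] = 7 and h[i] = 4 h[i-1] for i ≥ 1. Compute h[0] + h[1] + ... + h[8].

h[1] = 4(7) = 28
h[2] = 4(28) = 112
h[3] = 4(112) = 448
h[4] = 4(448) = 1792
h[5] = 4(1792) = 7168
h[6] = 4(7168) = 28672
h[7] = 4(28672) = 114688
h[8] = 4(114688) = 458752
Sum = 7 + 28 + 112 + 448 + 1792 + 7168 + 28672 + 114688 + 458752 = 611667

611667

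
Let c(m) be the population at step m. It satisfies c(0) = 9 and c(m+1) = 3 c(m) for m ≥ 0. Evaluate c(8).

c(1) = 3(9) = 27
c(2) = 3(27) = 81
c(3) = 3(81) = 243
c(4) = 3(243) = 729
c(5) = 3(729) = 2187
c(6) = 3(2187) = 6561
c(7) = 3(6561) = 19683
c(8) = 3(19683) = 59049

59049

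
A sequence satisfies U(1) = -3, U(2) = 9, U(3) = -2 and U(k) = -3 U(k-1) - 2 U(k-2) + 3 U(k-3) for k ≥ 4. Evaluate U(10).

U(4) = -3(-2) - 2(9) + 3(-3) = -21
U(5) = -3(-21) - 2(-2) + 3(9) = 94
U(6) = -3(94) - 2(-21) + 3(-2) = -246
U(7) = -3(-246) - 2(94) + 3(-21) = 487
U(8) = -3(487) - 2(-246) + 3(94) = -687
U(9) = -3(-687) - 2(487) + 3(-246) = 349
U(10) = -3(349) - 2(-687) + 3(487) = 1788

1788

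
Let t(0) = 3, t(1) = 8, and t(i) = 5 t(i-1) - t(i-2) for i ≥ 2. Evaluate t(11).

49154167

t(2) = 5*8 - 3 = 37
t(3) = 5*37 - 8 = 177
t(4) = 5*177 - 37 = 848
t(5) = 5*848 - 177 = 4063
t(6) = 5*4063 - 848 = 19467
t(7) = 5*19467 - 4063 = 93272
t(8) = 5*93272 - 19467 = 446893
t(9) = 5*446893 - 93272 = 2141193
t(10) = 5*2141193 - 446893 = 10259072
t(11) = 5*10259072 - 2141193 = 49154167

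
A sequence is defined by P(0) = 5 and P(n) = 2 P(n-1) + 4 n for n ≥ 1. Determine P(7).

P(1) = 2*5 + 4 = 14
P(2) = 2*14 + 8 = 36
P(3) = 2*36 + 12 = 84
P(4) = 2*84 + 16 = 184
P(5) = 2*184 + 20 = 388
P(6) = 2*388 + 24 = 800
P(7) = 2*800 + 28 = 1628

1628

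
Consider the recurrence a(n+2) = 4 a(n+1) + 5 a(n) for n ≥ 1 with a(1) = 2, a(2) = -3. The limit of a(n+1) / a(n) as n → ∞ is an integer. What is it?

The characteristic equation is r^2 - 4r - 5 = 0, which factors as (r - 5)(r + 1) = 0.
So the roots are 5 and -1. Since |5| > |-1| and the coefficient of 5^n is non-zero, the ratio tends to 5.

5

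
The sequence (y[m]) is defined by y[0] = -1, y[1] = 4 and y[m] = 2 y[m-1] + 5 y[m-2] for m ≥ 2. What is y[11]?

428466

y[2] = 2(4) + 5(-1) = 3
y[3] = 2(3) + 5(4) = 26
y[4] = 2(26) + 5(3) = 67
y[5] = 2(67) + 5(26) = 264
y[6] = 2(264) + 5(67) = 863
y[7] = 2(863) + 5(264) = 3046
y[8] = 2(3046) + 5(863) = 10407
y[9] = 2(10407) + 5(3046) = 36044
y[10] = 2(36044) + 5(10407) = 124123
y[11] = 2(124123) + 5(36044) = 428466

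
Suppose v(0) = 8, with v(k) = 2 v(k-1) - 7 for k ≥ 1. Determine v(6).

71

v(1) = 2(8) - 7 = 9
v(2) = 2(9) - 7 = 11
v(3) = 2(11) - 7 = 15
v(4) = 2(15) - 7 = 23
v(5) = 2(23) - 7 = 39
v(6) = 2(39) - 7 = 71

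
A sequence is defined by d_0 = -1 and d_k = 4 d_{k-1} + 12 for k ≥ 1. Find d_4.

764

d_1 = 4(-1) + 12 = 8
d_2 = 4(8) + 12 = 44
d_3 = 4(44) + 12 = 188
d_4 = 4(188) + 12 = 764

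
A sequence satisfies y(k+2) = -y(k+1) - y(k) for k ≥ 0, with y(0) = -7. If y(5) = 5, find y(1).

2

Let y(1) = w.
y(2) = 7 - w
y(3) = -7
y(4) = w
y(5) = 7 - w
So 7 - w = 5, giving w = 2.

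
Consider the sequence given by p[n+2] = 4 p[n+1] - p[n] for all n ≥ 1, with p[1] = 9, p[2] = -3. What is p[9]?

p[3] = 4·(-3) - 9 = -21
p[4] = 4·(-21) - (-3) = -81
p[5] = 4·(-81) - (-21) = -303
p[6] = 4·(-303) - (-81) = -1131
p[7] = 4·(-1131) - (-303) = -4221
p[8] = 4·(-4221) - (-1131) = -15753
p[9] = 4·(-15753) - (-4221) = -58791

-58791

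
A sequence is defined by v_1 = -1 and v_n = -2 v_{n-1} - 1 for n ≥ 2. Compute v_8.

85

v_2 = -2(-1) - 1 = 1
v_3 = -2(1) - 1 = -3
v_4 = -2(-3) - 1 = 5
v_5 = -2(5) - 1 = -11
v_6 = -2(-11) - 1 = 21
v_7 = -2(21) - 1 = -43
v_8 = -2(-43) - 1 = 85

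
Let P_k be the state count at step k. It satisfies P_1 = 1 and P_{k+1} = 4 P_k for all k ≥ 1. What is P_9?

P_2 = 4·1 = 4
P_3 = 4·4 = 16
P_4 = 4·16 = 64
P_5 = 4·64 = 256
P_6 = 4·256 = 1024
P_7 = 4·1024 = 4096
P_8 = 4·4096 = 16384
P_9 = 4·16384 = 65536

65536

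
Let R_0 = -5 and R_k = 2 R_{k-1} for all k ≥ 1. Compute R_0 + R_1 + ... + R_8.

R_1 = 2*(-5) = -10
R_2 = 2*(-10) = -20
R_3 = 2*(-20) = -40
R_4 = 2*(-40) = -80
R_5 = 2*(-80) = -160
R_6 = 2*(-160) = -320
R_7 = 2*(-320) = -640
R_8 = 2*(-640) = -1280
Sum = (-5) + (-10) + (-20) + (-40) + (-80) + (-160) + (-320) + (-640) + (-1280) = -2555

-2555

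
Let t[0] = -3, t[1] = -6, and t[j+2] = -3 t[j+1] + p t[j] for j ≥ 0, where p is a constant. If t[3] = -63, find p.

-3

t[2] = 18 - 3p
t[3] = -54 + 3p
So -54 + 3p = -63, giving p = -3.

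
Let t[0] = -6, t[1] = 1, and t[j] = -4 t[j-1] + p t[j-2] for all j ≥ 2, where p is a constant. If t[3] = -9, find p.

t[2] = -4 - 6p
t[3] = 16 + 25p
So 16 + 25p = -9, giving p = -1.

-1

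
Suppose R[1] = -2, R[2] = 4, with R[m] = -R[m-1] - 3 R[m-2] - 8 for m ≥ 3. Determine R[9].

210

R[3] = -4 - 3*(-2) - 8 = -6
R[4] = -(-6) - 3*4 - 8 = -14
R[5] = -(-14) - 3*(-6) - 8 = 24
R[6] = -24 - 3*(-14) - 8 = 10
R[7] = -10 - 3*24 - 8 = -90
R[8] = -(-90) - 3*10 - 8 = 52
R[9] = -52 - 3*(-90) - 8 = 210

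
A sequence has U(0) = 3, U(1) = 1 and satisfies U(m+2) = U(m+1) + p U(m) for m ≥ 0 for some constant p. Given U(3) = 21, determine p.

U(2) = 1 + 3p
U(3) = 1 + 4p
So 1 + 4p = 21, giving p = 5.

5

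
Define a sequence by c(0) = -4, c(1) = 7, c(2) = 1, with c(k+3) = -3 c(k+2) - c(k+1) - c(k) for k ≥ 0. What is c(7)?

c(3) = -3(1) - 7 - (-4) = -6
c(4) = -3(-6) - 1 - 7 = 10
c(5) = -3(10) - (-6) - 1 = -25
c(6) = -3(-25) - 10 - (-6) = 71
c(7) = -3(71) - (-25) - 10 = -198

-198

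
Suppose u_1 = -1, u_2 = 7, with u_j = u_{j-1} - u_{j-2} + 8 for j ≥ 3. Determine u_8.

7

u_3 = 7 - (-1) + 8 = 16
u_4 = 16 - 7 + 8 = 17
u_5 = 17 - 16 + 8 = 9
u_6 = 9 - 17 + 8 = 0
u_7 = 0 - 9 + 8 = -1
u_8 = (-1) - 0 + 8 = 7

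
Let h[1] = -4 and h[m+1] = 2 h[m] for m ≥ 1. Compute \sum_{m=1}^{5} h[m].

h[2] = 2(-4) = -8
h[3] = 2(-8) = -16
h[4] = 2(-16) = -32
h[5] = 2(-32) = -64
Sum = (-4) + (-8) + (-16) + (-32) + (-64) = -124

-124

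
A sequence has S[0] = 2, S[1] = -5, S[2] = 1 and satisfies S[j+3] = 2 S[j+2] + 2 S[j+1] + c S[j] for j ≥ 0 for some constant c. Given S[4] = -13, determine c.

S[3] = -8 + 2c
S[4] = -14 - c
So -14 - c = -13, giving c = -1.

-1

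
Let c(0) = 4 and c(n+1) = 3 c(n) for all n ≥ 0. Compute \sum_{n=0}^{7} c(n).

13120

c(1) = 3·4 = 12
c(2) = 3·12 = 36
c(3) = 3·36 = 108
c(4) = 3·108 = 324
c(5) = 3·324 = 972
c(6) = 3·972 = 2916
c(7) = 3·2916 = 8748
Sum = 4 + 12 + 36 + 108 + 324 + 972 + 2916 + 8748 = 13120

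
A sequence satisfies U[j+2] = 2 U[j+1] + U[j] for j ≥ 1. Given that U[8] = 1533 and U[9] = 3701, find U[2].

Rearranging, U[j-2] = U[j] - 2 U[j-1].
U[7] = 3701 - 2·1533 = 635
U[6] = 1533 - 2·635 = 263
U[5] = 635 - 2·263 = 109
U[4] = 263 - 2·109 = 45
U[3] = 109 - 2·45 = 19
U[2] = 45 - 2·19 = 7

7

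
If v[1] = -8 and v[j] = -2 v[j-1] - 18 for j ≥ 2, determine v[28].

The fixed point is -18/(1 + 2) = -6, so v[j] + 6 = -2(v[j-1] + 6).
Hence v[j] = -2·(-2)^{j-1} - 6.
v[28] = -2·(-2)^{27} - 6 = -2·-134217728 - 6 = 268435450.

268435450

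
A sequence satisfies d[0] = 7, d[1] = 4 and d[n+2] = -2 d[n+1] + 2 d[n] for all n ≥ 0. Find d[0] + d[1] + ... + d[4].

d[2] = -2·4 + 2·7 = 6
d[3] = -2·6 + 2·4 = -4
d[4] = -2·(-4) + 2·6 = 20
Sum = 7 + 4 + 6 + (-4) + 20 = 33

33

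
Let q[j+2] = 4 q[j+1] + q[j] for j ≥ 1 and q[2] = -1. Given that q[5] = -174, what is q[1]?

Let q[1] = y.
q[3] = -4 + y
q[4] = -17 + 4y
q[5] = -72 + 17y
So -72 + 17y = -174, giving y = -6.

-6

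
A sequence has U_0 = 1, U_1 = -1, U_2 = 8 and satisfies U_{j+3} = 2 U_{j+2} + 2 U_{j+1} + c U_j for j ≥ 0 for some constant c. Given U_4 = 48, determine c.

4

U_3 = 14 + c
U_4 = 44 + c
So 44 + c = 48, giving c = 4.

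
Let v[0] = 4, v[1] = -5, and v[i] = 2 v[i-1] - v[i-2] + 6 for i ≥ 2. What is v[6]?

v[2] = 2*(-5) - 4 + 6 = -8
v[3] = 2*(-8) - (-5) + 6 = -5
v[4] = 2*(-5) - (-8) + 6 = 4
v[5] = 2*4 - (-5) + 6 = 19
v[6] = 2*19 - 4 + 6 = 40

40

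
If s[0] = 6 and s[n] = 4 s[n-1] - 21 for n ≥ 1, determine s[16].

The fixed point is -21/(1 - 4) = 7, so s[n] - 7 = 4(s[n-1] - 7).
Hence s[n] = -1·4^n + 7.
s[16] = -1·4^{16} + 7 = -1·4294967296 + 7 = -4294967289.

-4294967289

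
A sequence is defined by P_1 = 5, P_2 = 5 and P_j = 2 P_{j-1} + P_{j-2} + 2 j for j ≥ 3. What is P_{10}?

P_3 = 2*5 + 5 + 6 = 21
P_4 = 2*21 + 5 + 8 = 55
P_5 = 2*55 + 21 + 10 = 141
P_6 = 2*141 + 55 + 12 = 349
P_7 = 2*349 + 141 + 14 = 853
P_8 = 2*853 + 349 + 16 = 2071
P_9 = 2*2071 + 853 + 18 = 5013
P_{10} = 2*5013 + 2071 + 20 = 12117

12117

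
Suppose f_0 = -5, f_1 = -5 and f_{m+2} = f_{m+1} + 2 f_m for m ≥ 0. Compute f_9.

-1705

f_2 = (-5) + 2*(-5) = -15
f_3 = (-15) + 2*(-5) = -25
f_4 = (-25) + 2*(-15) = -55
f_5 = (-55) + 2*(-25) = -105
f_6 = (-105) + 2*(-55) = -215
f_7 = (-215) + 2*(-105) = -425
f_8 = (-425) + 2*(-215) = -855
f_9 = (-855) + 2*(-425) = -1705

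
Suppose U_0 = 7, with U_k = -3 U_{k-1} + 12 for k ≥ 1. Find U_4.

327

U_1 = -3(7) + 12 = -9
U_2 = -3(-9) + 12 = 39
U_3 = -3(39) + 12 = -105
U_4 = -3(-105) + 12 = 327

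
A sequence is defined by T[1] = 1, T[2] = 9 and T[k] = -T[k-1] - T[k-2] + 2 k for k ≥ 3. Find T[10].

T[3] = -9 - 1 + 6 = -4
T[4] = -(-4) - 9 + 8 = 3
T[5] = -3 - (-4) + 10 = 11
T[6] = -11 - 3 + 12 = -2
T[7] = -(-2) - 11 + 14 = 5
T[8] = -5 - (-2) + 16 = 13
T[9] = -13 - 5 + 18 = 0
T[10] = -0 - 13 + 20 = 7

7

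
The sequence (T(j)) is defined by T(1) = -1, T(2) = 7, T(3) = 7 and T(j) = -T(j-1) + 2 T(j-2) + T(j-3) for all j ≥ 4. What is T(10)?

-63

T(4) = -7 + 2(7) + (-1) = 6
T(5) = -6 + 2(7) + 7 = 15
T(6) = -15 + 2(6) + 7 = 4
T(7) = -4 + 2(15) + 6 = 32
T(8) = -32 + 2(4) + 15 = -9
T(9) = -(-9) + 2(32) + 4 = 77
T(10) = -77 + 2(-9) + 32 = -63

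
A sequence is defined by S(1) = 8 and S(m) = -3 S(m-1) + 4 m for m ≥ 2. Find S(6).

S(2) = -3(8) + 8 = -16
S(3) = -3(-16) + 12 = 60
S(4) = -3(60) + 16 = -164
S(5) = -3(-164) + 20 = 512
S(6) = -3(512) + 24 = -1512

-1512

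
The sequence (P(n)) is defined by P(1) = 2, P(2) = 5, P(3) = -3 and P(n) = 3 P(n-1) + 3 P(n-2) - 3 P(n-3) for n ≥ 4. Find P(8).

P(4) = 3(-3) + 3(5) - 3(2) = 0
P(5) = 3(0) + 3(-3) - 3(5) = -24
P(6) = 3(-24) + 3(0) - 3(-3) = -63
P(7) = 3(-63) + 3(-24) - 3(0) = -261
P(8) = 3(-261) + 3(-63) - 3(-24) = -900

-900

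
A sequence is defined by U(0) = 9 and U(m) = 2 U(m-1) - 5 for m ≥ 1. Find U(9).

U(1) = 2*9 - 5 = 13
U(2) = 2*13 - 5 = 21
U(3) = 2*21 - 5 = 37
U(4) = 2*37 - 5 = 69
U(5) = 2*69 - 5 = 133
U(6) = 2*133 - 5 = 261
U(7) = 2*261 - 5 = 517
U(8) = 2*517 - 5 = 1029
U(9) = 2*1029 - 5 = 2053

2053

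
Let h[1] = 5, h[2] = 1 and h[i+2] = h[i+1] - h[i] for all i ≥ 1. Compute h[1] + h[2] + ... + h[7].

5

h[3] = 1 - 5 = -4
h[4] = (-4) - 1 = -5
h[5] = (-5) - (-4) = -1
h[6] = (-1) - (-5) = 4
h[7] = 4 - (-1) = 5
Sum = 5 + 1 + (-4) + (-5) + (-1) + 4 + 5 = 5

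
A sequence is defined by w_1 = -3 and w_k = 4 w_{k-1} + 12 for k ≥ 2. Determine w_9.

65532

w_2 = 4(-3) + 12 = 0
w_3 = 4(0) + 12 = 12
w_4 = 4(12) + 12 = 60
w_5 = 4(60) + 12 = 252
w_6 = 4(252) + 12 = 1020
w_7 = 4(1020) + 12 = 4092
w_8 = 4(4092) + 12 = 16380
w_9 = 4(16380) + 12 = 65532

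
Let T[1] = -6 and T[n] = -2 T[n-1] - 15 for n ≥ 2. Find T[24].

The fixed point is -15/(1 + 2) = -5, so T[n] + 5 = -2(T[n-1] + 5).
Hence T[n] = -1·(-2)^{n-1} - 5.
T[24] = -1·(-2)^{23} - 5 = -1·-8388608 - 5 = 8388603.

8388603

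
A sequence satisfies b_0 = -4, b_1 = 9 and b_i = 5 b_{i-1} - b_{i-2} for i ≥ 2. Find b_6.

25964

b_2 = 5*9 - (-4) = 49
b_3 = 5*49 - 9 = 236
b_4 = 5*236 - 49 = 1131
b_5 = 5*1131 - 236 = 5419
b_6 = 5*5419 - 1131 = 25964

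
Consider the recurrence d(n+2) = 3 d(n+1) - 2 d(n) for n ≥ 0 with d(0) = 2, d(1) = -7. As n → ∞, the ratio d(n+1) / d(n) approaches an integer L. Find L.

The characteristic equation is r^2 - 3r + 2 = 0, which factors as (r - 2)(r - 1) = 0.
So the roots are 2 and 1. Since |2| > |1| and the coefficient of 2^n is non-zero, the ratio tends to 2.

2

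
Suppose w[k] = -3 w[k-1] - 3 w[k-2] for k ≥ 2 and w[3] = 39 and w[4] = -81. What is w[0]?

5

Rearranging, w[k-2] = (w[k] + 3 w[k-1]) / -3.
w[2] = (-81 + 3*39) / -3 = 36/-3 = -12
w[1] = (39 + 3*(-12)) / -3 = 3/-3 = -1
w[0] = (-12 + 3*(-1)) / -3 = -15/-3 = 5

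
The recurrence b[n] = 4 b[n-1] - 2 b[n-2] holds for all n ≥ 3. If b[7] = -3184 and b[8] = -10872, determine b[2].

-1

Rearranging, b[n-2] = (b[n] - 4 b[n-1]) / -2.
b[6] = (-10872 - 4(-3184)) / -2 = 1864/-2 = -932
b[5] = (-3184 - 4(-932)) / -2 = 544/-2 = -272
b[4] = (-932 - 4(-272)) / -2 = 156/-2 = -78
b[3] = (-272 - 4(-78)) / -2 = 40/-2 = -20
b[2] = (-78 - 4(-20)) / -2 = 2/-2 = -1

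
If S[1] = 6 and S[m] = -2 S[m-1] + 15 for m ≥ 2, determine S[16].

-32763

The fixed point is 15/(1 + 2) = 5, so S[m] - 5 = -2(S[m-1] - 5).
Hence S[m] = 1·(-2)^{m-1} + 5.
S[16] = 1·(-2)^{15} + 5 = 1·-32768 + 5 = -32763.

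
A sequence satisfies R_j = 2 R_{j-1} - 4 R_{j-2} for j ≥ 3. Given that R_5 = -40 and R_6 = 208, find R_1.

Rearranging, R_{j-2} = (R_j - 2 R_{j-1}) / -4.
R_4 = (208 - 2(-40)) / -4 = 288/-4 = -72
R_3 = (-40 - 2(-72)) / -4 = 104/-4 = -26
R_2 = (-72 - 2(-26)) / -4 = -20/-4 = 5
R_1 = (-26 - 2(5)) / -4 = -36/-4 = 9

9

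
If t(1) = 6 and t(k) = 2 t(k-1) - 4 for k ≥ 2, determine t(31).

2147483652

The fixed point is -4/(1 - 2) = 4, so t(k) - 4 = 2(t(k-1) - 4).
Hence t(k) = 2·2^{k-1} + 4.
t(31) = 2·2^{30} + 4 = 2·1073741824 + 4 = 2147483652.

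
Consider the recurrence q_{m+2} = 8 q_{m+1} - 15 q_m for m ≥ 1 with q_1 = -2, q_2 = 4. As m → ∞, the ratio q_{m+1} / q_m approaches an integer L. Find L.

5

The characteristic equation is r^2 - 8r + 15 = 0, which factors as (r - 5)(r - 3) = 0.
So the roots are 5 and 3. Since |5| > |3| and the coefficient of 5^m is non-zero, the ratio tends to 5.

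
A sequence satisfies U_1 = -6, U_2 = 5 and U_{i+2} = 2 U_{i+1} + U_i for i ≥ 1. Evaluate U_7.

U_3 = 2(5) + (-6) = 4
U_4 = 2(4) + 5 = 13
U_5 = 2(13) + 4 = 30
U_6 = 2(30) + 13 = 73
U_7 = 2(73) + 30 = 176

176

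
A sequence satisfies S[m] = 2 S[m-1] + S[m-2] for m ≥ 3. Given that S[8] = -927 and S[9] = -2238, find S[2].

Rearranging, S[m-2] = S[m] - 2 S[m-1].
S[7] = -2238 - 2·(-927) = -384
S[6] = -927 - 2·(-384) = -159
S[5] = -384 - 2·(-159) = -66
S[4] = -159 - 2·(-66) = -27
S[3] = -66 - 2·(-27) = -12
S[2] = -27 - 2·(-12) = -3

-3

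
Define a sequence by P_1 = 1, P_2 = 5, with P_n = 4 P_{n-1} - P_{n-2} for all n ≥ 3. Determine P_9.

51409

P_3 = 4·5 - 1 = 19
P_4 = 4·19 - 5 = 71
P_5 = 4·71 - 19 = 265
P_6 = 4·265 - 71 = 989
P_7 = 4·989 - 265 = 3691
P_8 = 4·3691 - 989 = 13775
P_9 = 4·13775 - 3691 = 51409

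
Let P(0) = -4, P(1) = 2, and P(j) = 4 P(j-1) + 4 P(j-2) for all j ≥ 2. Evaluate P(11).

P(2) = 4*2 + 4*(-4) = -8
P(3) = 4*(-8) + 4*2 = -24
P(4) = 4*(-24) + 4*(-8) = -128
P(5) = 4*(-128) + 4*(-24) = -608
P(6) = 4*(-608) + 4*(-128) = -2944
P(7) = 4*(-2944) + 4*(-608) = -14208
P(8) = 4*(-14208) + 4*(-2944) = -68608
P(9) = 4*(-68608) + 4*(-14208) = -331264
P(10) = 4*(-331264) + 4*(-68608) = -1599488
P(11) = 4*(-1599488) + 4*(-331264) = -7723008

-7723008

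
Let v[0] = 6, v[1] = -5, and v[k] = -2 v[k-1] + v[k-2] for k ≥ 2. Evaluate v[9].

v[2] = -2(-5) + 6 = 16
v[3] = -2(16) + (-5) = -37
v[4] = -2(-37) + 16 = 90
v[5] = -2(90) + (-37) = -217
v[6] = -2(-217) + 90 = 524
v[7] = -2(524) + (-217) = -1265
v[8] = -2(-1265) + 524 = 3054
v[9] = -2(3054) + (-1265) = -7373

-7373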